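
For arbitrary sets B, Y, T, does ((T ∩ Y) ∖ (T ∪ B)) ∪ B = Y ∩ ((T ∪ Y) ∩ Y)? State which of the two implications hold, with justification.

Both inclusions fail.

Forward inclusion. This inclusion fails. Take B = {1}, Y = ∅, T = ∅; then 1 ∈ ((T ∩ Y) ∖ (T ∪ B)) ∪ B but 1 ∉ Y ∩ ((T ∪ Y) ∩ Y).

Reverse inclusion. This inclusion fails. Take B = ∅, Y = {1}, T = ∅; then 1 ∈ Y ∩ ((T ∪ Y) ∩ Y) but 1 ∉ ((T ∩ Y) ∖ (T ∪ B)) ∪ B.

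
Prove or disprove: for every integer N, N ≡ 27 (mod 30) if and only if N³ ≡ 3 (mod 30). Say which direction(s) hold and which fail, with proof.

Forward direction. Suppose N ≡ 27 (mod 30). Write N = 30j + 27. Then (30j + 27)³ = 27000j³ + 72900j² + 65610j + 19683 = 30(900j³ + 2430j² + 2187j + 656) + 3, so N³ ≡ 3 (mod 30).

Converse. Suppose N³ ≡ 3 (mod 30). The only residue r in {0, …, 29} with r³ ≡ 3 (mod 30) is r = 27, so N ≡ 27 (mod 30).

The biconditional holds.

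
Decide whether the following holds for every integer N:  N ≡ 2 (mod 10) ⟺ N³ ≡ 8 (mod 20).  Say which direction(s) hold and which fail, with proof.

Both directions hold.

(→) Suppose N ≡ 2 (mod 10). Working modulo 20, N ∈ {2, 12}; for each such r, r³ ≡ 8 (mod 20).

(←) Conversely, the residues r modulo 20 with r³ ≡ 8 (mod 20) are exactly {2, 12}, and each is ≡ 2 (mod 10).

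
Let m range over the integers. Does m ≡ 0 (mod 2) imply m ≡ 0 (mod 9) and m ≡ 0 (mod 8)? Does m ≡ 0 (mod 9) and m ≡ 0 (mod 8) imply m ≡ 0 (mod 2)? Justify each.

Only the converse holds.

(⟹) This fails: m = 2 gives 2 ≡ 0 (mod 2) but 2 ≡ 2 (mod 9), so the conjunction on the right does not hold.

(⟸) Conversely, if m ≡ 0 (mod 9) and m ≡ 0 (mod 8), then by the Chinese remainder theorem m ≡ 0 (mod 72). Since 0 ≡ 0 (mod 2) and 2 ∣ 72, we get m ≡ 0 (mod 2).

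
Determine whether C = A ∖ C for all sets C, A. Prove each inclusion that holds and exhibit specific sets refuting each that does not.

Neither inclusion holds.

Forward inclusion. This inclusion fails. Take C = {1}, A = ∅; then 1 ∈ C but 1 ∉ A ∖ C.

Reverse inclusion. This inclusion fails. Take C = ∅, A = {1}; then 1 ∈ A ∖ C but 1 ∉ C.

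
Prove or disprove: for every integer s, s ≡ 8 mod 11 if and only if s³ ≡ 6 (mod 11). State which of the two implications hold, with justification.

(←) Suppose s³ ≡ 6 (mod 11). The only residue r in {0, …, 10} with r³ ≡ 6 (mod 11) is r = 8, so s ≡ 8 (mod 11).

(→) Suppose s ≡ 8 mod 11. Write s = 11j + 8. Then (11j + 8)³ = 1331j³ + 2904j² + 2112j + 512 = 11(121j³ + 264j² + 192j + 46) + 6, so s³ ≡ 6 (mod 11).

Equivalent; both directions hold.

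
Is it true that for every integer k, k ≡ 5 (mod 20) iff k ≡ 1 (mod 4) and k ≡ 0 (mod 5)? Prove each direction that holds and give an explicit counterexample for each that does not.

Both implications hold.

(→) Suppose k ≡ 5 (mod 20); write k = 20j + 5. Since 4 ∣ 20, reducing mod 4 gives k ≡ 5 ≡ 1 (mod 4); since 5 ∣ 20, reducing mod 5 gives k ≡ 5 ≡ 0 (mod 5).

(←) Conversely, if k ≡ 1 (mod 4) and k ≡ 0 (mod 5), then by the Chinese remainder theorem k ≡ 5 (mod 20). This is exactly k ≡ 5 (mod 20).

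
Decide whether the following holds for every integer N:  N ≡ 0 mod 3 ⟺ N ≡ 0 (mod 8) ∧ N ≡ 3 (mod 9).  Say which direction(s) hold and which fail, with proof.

[⇒] This fails: N = 0 gives 0 ≡ 0 (mod 3) but 0 ≡ 0 (mod 9), so the conjunction on the right does not hold.

[⇐] Conversely, if N ≡ 0 (mod 8) and N ≡ 3 (mod 9), then by the Chinese remainder theorem N ≡ 48 (mod 72). Since 48 ≡ 0 (mod 3) and 3 ∣ 72, we get N ≡ 0 (mod 3).

Only the converse holds.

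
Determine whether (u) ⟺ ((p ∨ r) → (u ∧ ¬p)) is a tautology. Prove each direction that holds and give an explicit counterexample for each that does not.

Forward direction. This fails. Under u = T, r = F, p = T, the left side is true but the right side is false.

Converse. This fails. Under u = F, r = F, p = F, the left side is false but the right side is true.

(⇒) fails and (⇐) fails.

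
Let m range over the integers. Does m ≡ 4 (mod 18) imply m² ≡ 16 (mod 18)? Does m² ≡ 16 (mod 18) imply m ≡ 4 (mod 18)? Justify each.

[⇐] This fails: take m = 14. Then 14² = 196 ≡ 16 (mod 18), yet 14 ≡ 14 (mod 18), not 4.

[⇒] Suppose m ≡ 4 (mod 18). Write m = 18j + 4. Then (18j + 4)² = 324j² + 144j + 16 = 18(18j² + 8j) + 16, so m² ≡ 16 (mod 18).

Only the forward implication holds.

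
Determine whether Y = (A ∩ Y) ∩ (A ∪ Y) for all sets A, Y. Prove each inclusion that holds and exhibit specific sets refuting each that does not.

(⊆) fails; (⊇) holds.

(⊆) This inclusion fails. Take A = ∅, Y = {1}; then 1 ∈ Y but 1 ∉ (A ∩ Y) ∩ (A ∪ Y).

(⊇) Let x ∈ (A ∩ Y) ∩ (A ∪ Y). Then x ∈ A ∩ Y, from which x ∈ Y.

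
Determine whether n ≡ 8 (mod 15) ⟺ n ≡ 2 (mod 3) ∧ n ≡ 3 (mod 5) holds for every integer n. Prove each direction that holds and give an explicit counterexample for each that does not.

Forward direction. Suppose n ≡ 8 (mod 15); write n = 15j + 8. Since 3 ∣ 15, reducing mod 3 gives n ≡ 8 ≡ 2 (mod 3); since 5 ∣ 15, reducing mod 5 gives n ≡ 8 ≡ 3 (mod 5).

Converse. If n ≡ 2 (mod 3) and n ≡ 3 (mod 5), then by the Chinese remainder theorem n ≡ 8 (mod 15). This is exactly n ≡ 8 (mod 15).

Both directions hold.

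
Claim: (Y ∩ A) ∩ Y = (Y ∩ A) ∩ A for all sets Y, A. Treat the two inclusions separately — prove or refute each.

Both inclusions hold.

(⊆) Let x ∈ (Y ∩ A) ∩ Y. Then x ∈ Y ∩ A, from which x ∈ (Y ∩ A) ∩ A.

(⊇) Let x ∈ (Y ∩ A) ∩ A. Then x ∈ Y ∩ A, from which x ∈ (Y ∩ A) ∩ Y.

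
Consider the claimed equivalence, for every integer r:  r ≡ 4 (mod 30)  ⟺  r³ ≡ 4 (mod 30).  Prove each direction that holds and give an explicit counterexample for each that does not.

Converse. Suppose r³ ≡ 4 (mod 30). The only residue r in {0, …, 29} with r³ ≡ 4 (mod 30) is r = 4, so r ≡ 4 (mod 30).

Forward direction. Suppose r ≡ 4 (mod 30). Write r = 30j + 4. Then (30j + 4)³ = 27000j³ + 10800j² + 1440j + 64 = 30(900j³ + 360j² + 48j + 2) + 4, so r³ ≡ 4 (mod 30).

Equivalent; both directions hold.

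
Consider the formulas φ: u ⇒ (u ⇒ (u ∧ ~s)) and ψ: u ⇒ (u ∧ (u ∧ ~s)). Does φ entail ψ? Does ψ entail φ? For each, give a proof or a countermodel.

Both directions hold; the statement is true.

(⇒) Assume the antecedent. If s is true, the antecedent forces (s = T, u = F), and u ⇒ (u ∧ (u ∧ ~s)) holds there. If s is false, u ⇒ (u ∧ (u ∧ ~s)) reduces to true regardless of the other variables. Either way u ⇒ (u ∧ (u ∧ ~s)) holds.

(⇐) Assume the antecedent. If s is true, the antecedent forces (s = T, u = F), and u ⇒ (u ⇒ (u ∧ ~s)) holds there. If s is false, u ⇒ (u ⇒ (u ∧ ~s)) reduces to true regardless of the other variables. Either way u ⇒ (u ⇒ (u ∧ ~s)) holds.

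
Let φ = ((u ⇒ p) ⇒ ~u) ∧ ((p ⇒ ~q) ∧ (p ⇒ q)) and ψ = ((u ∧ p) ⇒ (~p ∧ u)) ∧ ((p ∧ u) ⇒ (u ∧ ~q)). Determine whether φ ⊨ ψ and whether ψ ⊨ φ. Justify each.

Not equivalent: only (⇒) holds.

[⇒] Assume the antecedent. If u is true, the antecedent forces (u = T, p = F, q = F) or (u = T, p = F, q = T), and the consequent holds there. If u is false, the consequent reduces to true regardless of the other variables. Either way the consequent holds.

[⇐] This fails. Under u = F, p = T, q = F, the left side is false but the right side is true.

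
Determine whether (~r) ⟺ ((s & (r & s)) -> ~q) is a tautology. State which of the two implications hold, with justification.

Forward direction. Assume the antecedent. If r is true, the antecedent cannot hold. If r is false, (s & (r & s)) -> ~q reduces to true regardless of the other variables. Either way (s & (r & s)) -> ~q holds.

Converse. This fails. Under r = T, s = F, q = F, the left side is false but the right side is true.

Not equivalent: only (⇒) holds.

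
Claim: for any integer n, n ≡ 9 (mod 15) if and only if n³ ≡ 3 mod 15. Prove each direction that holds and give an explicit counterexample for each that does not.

Neither direction holds.

(→) This fails: take n = 9. Then 9 ≡ 9 (mod 15), but 9³ = 729 ≡ 9 (mod 15), not 3.

(←) This fails: take n = 12. Then 12³ = 1728 ≡ 3 (mod 15), yet 12 ≡ 12 (mod 15), not 9.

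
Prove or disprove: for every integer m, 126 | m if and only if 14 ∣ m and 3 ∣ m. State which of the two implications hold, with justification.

Only the forward implication holds.

(⟹) If 126 ∣ m, write m = 126q. Since 126 = 9·14, m = 14·(9q), so 14 ∣ m; and since 126 = 42·3, m = 3·(42q), so 3 ∣ m.

(⟸) This fails: take m = 42. Both 14 ∣ 42 and 3 ∣ 42, yet 42 is not a multiple of 126 (since 42 = 0·126 + 42), so 126 ∤ 42.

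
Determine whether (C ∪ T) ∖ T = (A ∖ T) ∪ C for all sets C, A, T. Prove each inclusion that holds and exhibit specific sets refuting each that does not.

(⊆) holds; (⊇) fails.

Reverse inclusion. This inclusion fails. Take C = ∅, A = {1}, T = ∅; then 1 ∈ (A ∖ T) ∪ C but 1 ∉ (C ∪ T) ∖ T.

Forward inclusion. Let x ∈ (C ∪ T) ∖ T. Then either x ∈ C and x ∉ A, T; or x ∈ C ∩ A and x ∉ T. In each case x ∈ (A ∖ T) ∪ C, so (C ∪ T) ∖ T ⊆ (A ∖ T) ∪ C.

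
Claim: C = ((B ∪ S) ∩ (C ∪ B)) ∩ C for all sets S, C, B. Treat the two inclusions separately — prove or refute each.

(⊆) fails; (⊇) holds.

Forward inclusion. This inclusion fails. Take S = ∅, C = {1}, B = ∅; then 1 ∈ C but 1 ∉ ((B ∪ S) ∩ (C ∪ B)) ∩ C.

Reverse inclusion. Let x ∈ ((B ∪ S) ∩ (C ∪ B)) ∩ C. Then either x ∈ S ∩ C and x ∉ B; or x ∈ C ∩ B and x ∉ S; or x ∈ S ∩ C ∩ B. In each case x ∈ C, so ((B ∪ S) ∩ (C ∪ B)) ∩ C ⊆ C.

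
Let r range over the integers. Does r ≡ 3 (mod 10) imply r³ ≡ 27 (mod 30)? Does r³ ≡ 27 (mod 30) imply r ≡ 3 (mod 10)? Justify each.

Not equivalent: only (⇐) holds.

(⟹) This fails: take r = 13. Then 13 ≡ 3 (mod 10), but 13³ = 2197 ≡ 7 (mod 30), not 27.

(⟸) Conversely, the residues r modulo 30 with r³ ≡ 27 (mod 30) are exactly {3}, and each is ≡ 3 (mod 10).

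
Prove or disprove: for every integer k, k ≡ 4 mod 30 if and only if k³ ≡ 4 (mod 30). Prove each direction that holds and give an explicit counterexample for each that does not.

(⇒) Suppose k ≡ 4 mod 30. Write k = 30j + 4. Then (30j + 4)³ = 27000j³ + 10800j² + 1440j + 64 = 30(900j³ + 360j² + 48j + 2) + 4, so k³ ≡ 4 (mod 30).

(⇐) Conversely, suppose k³ ≡ 4 (mod 30). The only residue r in {0, …, 29} with r³ ≡ 4 (mod 30) is r = 4, so k ≡ 4 (mod 30).

Both implications hold.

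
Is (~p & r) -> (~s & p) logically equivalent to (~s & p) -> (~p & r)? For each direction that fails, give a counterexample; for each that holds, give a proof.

Neither implication holds.

(⟹) This fails. Under p = T, s = F, r = F, the left side is true but the right side is false.

(⟸) This fails. Under p = F, s = F, r = T, the left side is false but the right side is true.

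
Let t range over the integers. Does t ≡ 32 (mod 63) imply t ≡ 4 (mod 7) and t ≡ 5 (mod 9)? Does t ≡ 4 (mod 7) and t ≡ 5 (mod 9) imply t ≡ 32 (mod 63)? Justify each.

Both directions hold.

[⇒] Suppose t ≡ 32 (mod 63); write t = 63j + 32. Since 7 ∣ 63, reducing mod 7 gives t ≡ 32 ≡ 4 (mod 7); since 9 ∣ 63, reducing mod 9 gives t ≡ 32 ≡ 5 (mod 9).

[⇐] Conversely, if t ≡ 4 (mod 7) and t ≡ 5 (mod 9), then by the Chinese remainder theorem t ≡ 32 (mod 63). This is exactly t ≡ 32 (mod 63).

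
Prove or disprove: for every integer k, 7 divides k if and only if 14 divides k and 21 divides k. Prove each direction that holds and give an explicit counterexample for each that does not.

(→) This fails: take k = 7. Certainly 7 ∣ 7, but 14 ∤ 7.

(←) Suppose 14 ∣ k and 21 ∣ k. Any common multiple of 14 and 21 is a multiple of their lcm; here lcm(14, 21) = 14·21/gcd(14, 21) = 294/7 = 42, so 42 ∣ k. Since 7 ∣ 42, it follows that 7 ∣ k.

(⇒) fails; (⇐) holds.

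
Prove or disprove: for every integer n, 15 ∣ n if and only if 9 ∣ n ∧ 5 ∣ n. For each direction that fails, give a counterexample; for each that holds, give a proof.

(⇒) fails; (⇐) holds.

[⇒] This fails: take n = 15. Certainly 15 ∣ 15, but 9 ∤ 15.

[⇐] Suppose 9 ∣ n and 5 ∣ n. Any common multiple of 9 and 5 is a multiple of their lcm; here gcd(9, 5) = 1, so lcm(9, 5) = 9·5 = 45, so 45 ∣ n. Since 15 ∣ 45, it follows that 15 ∣ n.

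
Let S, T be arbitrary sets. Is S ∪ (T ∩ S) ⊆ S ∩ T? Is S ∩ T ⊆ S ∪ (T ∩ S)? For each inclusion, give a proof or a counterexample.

(⊆) This inclusion fails. Take S = {1}, T = ∅; then 1 ∈ S ∪ (T ∩ S) but 1 ∉ S ∩ T.

(⊇) Let x ∈ S ∩ T. Then x ∈ S ∩ T, from which x ∈ S ∪ (T ∩ S).

(⊆) fails; (⊇) holds.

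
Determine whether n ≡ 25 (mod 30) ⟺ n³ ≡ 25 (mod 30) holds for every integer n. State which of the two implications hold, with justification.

Both directions hold.

[⇒] Suppose n ≡ 25 (mod 30). Write n = 30j + 25. Then (30j + 25)³ = 27000j³ + 67500j² + 56250j + 15625 = 30(900j³ + 2250j² + 1875j + 520) + 25, so n³ ≡ 25 (mod 30).

[⇐] Conversely, suppose n³ ≡ 25 (mod 30). The only residue r in {0, …, 29} with r³ ≡ 25 (mod 30) is r = 25, so n ≡ 25 (mod 30).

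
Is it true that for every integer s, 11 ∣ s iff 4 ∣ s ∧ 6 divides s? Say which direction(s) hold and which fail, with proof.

Forward direction. This fails: take s = 11. Certainly 11 ∣ 11, but 4 ∤ 11.

Converse. This fails: take s = 12. Both 4 ∣ 12 and 6 ∣ 12, yet 12 is not a multiple of 11 (since 12 = 1·11 + 1), so 11 ∤ 12.

(⇒) fails and (⇐) fails.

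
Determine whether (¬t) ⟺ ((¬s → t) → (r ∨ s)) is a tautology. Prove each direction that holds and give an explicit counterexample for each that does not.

Only the forward direction holds.

[⇒] Assume the antecedent. If s is true, (¬s → t) → (r ∨ s) reduces to true regardless of the other variables. If s is false, the antecedent forces (s = F, r = F, t = F) or (s = F, r = T, t = F), and (¬s → t) → (r ∨ s) holds there. Either way (¬s → t) → (r ∨ s) holds.

[⇐] This fails. Under s = T, r = F, t = T, the left side is false but the right side is true.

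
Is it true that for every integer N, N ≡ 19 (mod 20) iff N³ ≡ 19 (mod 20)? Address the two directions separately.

Both directions hold; the statement is true.

[⇒] Suppose N ≡ 19 (mod 20). Write N = 20j + 19. Then (20j + 19)³ = 8000j³ + 22800j² + 21660j + 6859 = 20(400j³ + 1140j² + 1083j + 342) + 19, so N³ ≡ 19 (mod 20).

[⇐] Conversely, suppose N³ ≡ 19 (mod 20). The only residue r in {0, …, 19} with r³ ≡ 19 (mod 20) is r = 19, so N ≡ 19 (mod 20).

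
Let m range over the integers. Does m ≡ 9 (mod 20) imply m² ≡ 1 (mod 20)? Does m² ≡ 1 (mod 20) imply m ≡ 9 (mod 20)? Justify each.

(⇐) This fails: take m = 1. Then 1² = 1 ≡ 1 (mod 20), yet 1 ≡ 1 (mod 20), not 9.

(⇒) Suppose m ≡ 9 (mod 20). Write m = 20j + 9. Then (20j + 9)² = 400j² + 360j + 81 = 20(20j² + 18j + 4) + 1, so m² ≡ 1 (mod 20).

Only the forward implication holds.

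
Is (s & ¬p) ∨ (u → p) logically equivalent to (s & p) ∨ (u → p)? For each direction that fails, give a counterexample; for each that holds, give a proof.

Converse. Assume the antecedent. If p is true, (s & ¬p) ∨ (u → p) reduces to true regardless of the other variables. If p is false, the antecedent forces (p = F, u = F, s = F) or (p = F, u = F, s = T), and (s & ¬p) ∨ (u → p) holds there. Either way (s & ¬p) ∨ (u → p) holds.

Forward direction. This fails. Under p = F, u = T, s = T, the left side is true but the right side is false.

Only the reverse direction holds.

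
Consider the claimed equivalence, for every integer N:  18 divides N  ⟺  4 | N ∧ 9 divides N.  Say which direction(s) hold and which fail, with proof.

Only the converse holds.

Forward direction. This fails: take N = 18. Certainly 18 ∣ 18, but 4 ∤ 18.

Converse. Suppose 4 ∣ N and 9 ∣ N. Any common multiple of 4 and 9 is a multiple of their lcm; here gcd(4, 9) = 1, so lcm(4, 9) = 4·9 = 36, so 36 ∣ N. Since 18 ∣ 36, it follows that 18 ∣ N.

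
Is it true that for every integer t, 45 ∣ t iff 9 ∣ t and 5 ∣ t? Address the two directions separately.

Both implications hold.

(←) Suppose 9 ∣ t and 5 ∣ t. Any common multiple of 9 and 5 is a multiple of their lcm; here gcd(9, 5) = 1, so lcm(9, 5) = 9·5 = 45, so 45 ∣ t.

(→) If 45 ∣ t, write t = 45q. Since 45 = 5·9, t = 9·(5q), so 9 ∣ t; and since 45 = 9·5, t = 5·(9q), so 5 ∣ t.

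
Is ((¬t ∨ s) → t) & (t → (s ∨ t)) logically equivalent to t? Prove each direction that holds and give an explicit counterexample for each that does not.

(→) Assume the antecedent. If s is true, the antecedent forces (s = T, t = T), and t holds there. If s is false, the antecedent forces (s = F, t = T), and t holds there. Either way t holds.

(←) Assume the antecedent. If s is true, the antecedent forces (s = T, t = T), and ((¬t ∨ s) → t) & (t → (s ∨ t)) holds there. If s is false, the antecedent forces (s = F, t = T), and ((¬t ∨ s) → t) & (t → (s ∨ t)) holds there. Either way ((¬t ∨ s) → t) & (t → (s ∨ t)) holds.

Both directions hold; the statement is true.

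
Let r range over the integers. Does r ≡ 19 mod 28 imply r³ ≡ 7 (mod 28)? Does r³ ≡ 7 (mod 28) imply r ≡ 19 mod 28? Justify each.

(⇒) This fails: take r = 19. Then 19 ≡ 19 (mod 28), but 19³ = 6859 ≡ 27 (mod 28), not 7.

(⇐) This fails: take r = 7. Then 7³ = 343 ≡ 7 (mod 28), yet 7 ≡ 7 (mod 28), not 19.

Neither direction holds.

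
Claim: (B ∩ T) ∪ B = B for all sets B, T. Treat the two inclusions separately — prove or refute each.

Forward inclusion. Let x ∈ (B ∩ T) ∪ B. Then either x ∈ B and x ∉ T; or x ∈ B ∩ T. In each case x ∈ B, so (B ∩ T) ∪ B ⊆ B.

Reverse inclusion. Let x ∈ B. Then either x ∈ B and x ∉ T; or x ∈ B ∩ T. In each case x ∈ (B ∩ T) ∪ B, so B ⊆ (B ∩ T) ∪ B.

Both inclusions hold.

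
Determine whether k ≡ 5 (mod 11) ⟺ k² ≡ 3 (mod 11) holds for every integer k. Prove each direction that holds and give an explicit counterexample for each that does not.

Only the forward implication holds.

[⇒] Suppose k ≡ 5 (mod 11). Write k = 11j + 5. Then (11j + 5)² = 121j² + 110j + 25 = 11(11j² + 10j + 2) + 3, so k² ≡ 3 (mod 11).

[⇐] This fails: take k = 6. Then 6² = 36 ≡ 3 (mod 11), yet 6 ≡ 6 (mod 11), not 5.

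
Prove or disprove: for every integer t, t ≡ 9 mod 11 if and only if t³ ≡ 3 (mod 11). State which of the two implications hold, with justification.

Both implications hold.

Converse. Suppose t³ ≡ 3 (mod 11). The only residue r in {0, …, 10} with r³ ≡ 3 (mod 11) is r = 9, so t ≡ 9 (mod 11).

Forward direction. Suppose t ≡ 9 mod 11. Write t = 11j + 9. Then (11j + 9)³ = 1331j³ + 3267j² + 2673j + 729 = 11(121j³ + 297j² + 243j + 66) + 3, so t³ ≡ 3 (mod 11).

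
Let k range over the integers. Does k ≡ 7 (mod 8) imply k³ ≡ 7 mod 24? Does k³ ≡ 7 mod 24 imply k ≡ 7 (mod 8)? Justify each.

(⇒) This fails: take k = 15. Then 15 ≡ 7 (mod 8), but 15³ = 3375 ≡ 15 (mod 24), not 7.

(⇐) Conversely, the residues r modulo 24 with r³ ≡ 7 (mod 24) are exactly {7}, and each is ≡ 7 (mod 8).

(⇒) fails; (⇐) holds.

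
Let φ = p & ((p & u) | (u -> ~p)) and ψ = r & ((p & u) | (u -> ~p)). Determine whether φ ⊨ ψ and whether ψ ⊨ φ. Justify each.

(→) This fails. Under p = T, r = F, u = F, the left side is true but the right side is false.

(←) This fails. Under p = F, r = T, u = F, the left side is false but the right side is true.

Both directions fail.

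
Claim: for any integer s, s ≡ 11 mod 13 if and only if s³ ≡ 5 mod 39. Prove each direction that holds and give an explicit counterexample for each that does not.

(⇒) fails and (⇐) fails.

(⇒) This fails: take s = 24. Then 24 ≡ 11 (mod 13), but 24³ = 13824 ≡ 18 (mod 39), not 5.

(⇐) This fails: take s = 8. Then 8³ = 512 ≡ 5 (mod 39), yet 8 ≡ 8 (mod 13), not 11.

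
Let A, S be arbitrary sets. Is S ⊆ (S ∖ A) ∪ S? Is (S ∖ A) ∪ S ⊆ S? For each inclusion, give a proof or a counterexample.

Both inclusions hold; the sets are equal.

Reverse inclusion. Let x ∈ (S ∖ A) ∪ S. Then either x ∈ S and x ∉ A; or x ∈ A ∩ S. In each case x ∈ S, so (S ∖ A) ∪ S ⊆ S.

Forward inclusion. Let x ∈ S. Then either x ∈ S and x ∉ A; or x ∈ A ∩ S. In each case x ∈ (S ∖ A) ∪ S, so S ⊆ (S ∖ A) ∪ S.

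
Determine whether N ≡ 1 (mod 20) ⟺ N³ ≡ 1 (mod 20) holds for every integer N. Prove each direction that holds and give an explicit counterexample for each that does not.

(⇒) Suppose N ≡ 1 (mod 20). Write N = 20j + 1. Then (20j + 1)³ = 8000j³ + 1200j² + 60j + 1 = 20(400j³ + 60j² + 3j) + 1, so N³ ≡ 1 (mod 20).

(⇐) Conversely, suppose N³ ≡ 1 (mod 20). The only residue r in {0, …, 19} with r³ ≡ 1 (mod 20) is r = 1, so N ≡ 1 (mod 20).

Both directions hold.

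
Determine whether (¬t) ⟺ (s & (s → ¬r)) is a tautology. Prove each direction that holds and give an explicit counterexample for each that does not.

(⟹) This fails. Under r = F, s = F, t = F, the left side is true but the right side is false.

(⟸) This fails. Under r = F, s = T, t = T, the left side is false but the right side is true.

Neither direction holds.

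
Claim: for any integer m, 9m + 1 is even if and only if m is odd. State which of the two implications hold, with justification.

(←) Suppose m is odd; write m = 2j + 1. Then 9m + 1 = 9·(2j + 1) + 1 = 2·9j + 10, which is even.

(→) Suppose 9m + 1 is even. Since 9 is odd, 9m and m have the same parity, so 9m + 1 ≡ m + 1 (mod 2). As 1 is odd, 9m + 1 is even exactly when m is odd. Thus m is odd.

Both implications hold.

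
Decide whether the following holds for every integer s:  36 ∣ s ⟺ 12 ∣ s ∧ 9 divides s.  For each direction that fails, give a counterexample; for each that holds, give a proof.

Equivalent; both directions hold.

(⇐) Suppose 12 ∣ s and 9 ∣ s. Any common multiple of 12 and 9 is a multiple of their lcm; here lcm(12, 9) = 12·9/gcd(12, 9) = 108/3 = 36, so 36 ∣ s.

(⇒) If 36 ∣ s, write s = 36q. Since 36 = 3·12, s = 12·(3q), so 12 ∣ s; and since 36 = 4·9, s = 9·(4q), so 9 ∣ s.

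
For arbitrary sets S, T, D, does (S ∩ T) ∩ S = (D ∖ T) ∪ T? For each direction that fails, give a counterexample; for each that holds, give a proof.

The sets are not equal: only the forward inclusion holds.

Forward inclusion. Let x ∈ (S ∩ T) ∩ S. Then either x ∈ S ∩ T and x ∉ D; or x ∈ S ∩ T ∩ D. In each case x ∈ (D ∖ T) ∪ T, so (S ∩ T) ∩ S ⊆ (D ∖ T) ∪ T.

Reverse inclusion. This inclusion fails. Take S = ∅, T = {1}, D = ∅; then 1 ∈ (D ∖ T) ∪ T but 1 ∉ (S ∩ T) ∩ S.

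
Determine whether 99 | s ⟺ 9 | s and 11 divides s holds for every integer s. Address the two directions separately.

(←) Suppose 9 ∣ s and 11 ∣ s. Any common multiple of 9 and 11 is a multiple of their lcm; here gcd(9, 11) = 1, so lcm(9, 11) = 9·11 = 99, so 99 ∣ s.

(→) If 99 ∣ s, write s = 99q. Since 99 = 11·9, s = 9·(11q), so 9 ∣ s; and since 99 = 9·11, s = 11·(9q), so 11 ∣ s.

Both implications hold.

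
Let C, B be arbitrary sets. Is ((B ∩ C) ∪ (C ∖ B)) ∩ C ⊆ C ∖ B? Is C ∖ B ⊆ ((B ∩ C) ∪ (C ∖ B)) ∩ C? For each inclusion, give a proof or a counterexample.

(⟹) This inclusion fails. Take C = {1}, B = {1}; then 1 ∈ ((B ∩ C) ∪ (C ∖ B)) ∩ C but 1 ∉ C ∖ B.

(⟸) Let x ∈ C ∖ B. Then x ∈ C and x ∉ B, from which x ∈ ((B ∩ C) ∪ (C ∖ B)) ∩ C.

The sets are not equal: only the reverse inclusion holds.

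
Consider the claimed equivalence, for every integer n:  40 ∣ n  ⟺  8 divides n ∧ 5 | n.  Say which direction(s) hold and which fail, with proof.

(→) If 40 ∣ n, write n = 40q. Since 40 = 5·8, n = 8·(5q), so 8 ∣ n; and since 40 = 8·5, n = 5·(8q), so 5 ∣ n.

(←) Suppose 8 ∣ n and 5 ∣ n. Any common multiple of 8 and 5 is a multiple of their lcm; here gcd(8, 5) = 1, so lcm(8, 5) = 8·5 = 40, so 40 ∣ n.

Both implications hold.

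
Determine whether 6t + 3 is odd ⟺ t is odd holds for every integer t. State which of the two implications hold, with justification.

The forward direction fails; the converse holds.

(→) This fails: take t = 2. Then 6t + 3 = 15, which is odd, yet t = 2 is even, not odd.

(←) Suppose t is odd. Since 6 is even, 6t is even for every t, so 6t + 3 has the same parity as 3, which is odd. Hence 6t + 3 is odd.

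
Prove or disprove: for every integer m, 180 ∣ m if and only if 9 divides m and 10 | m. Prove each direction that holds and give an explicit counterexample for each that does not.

Only the forward direction holds.

[⇐] This fails: take m = 90. Both 9 ∣ 90 and 10 ∣ 90, yet 90 is not a multiple of 180 (since 90 = 0·180 + 90), so 180 ∤ 90.

[⇒] If 180 ∣ m, write m = 180q. Since 180 = 20·9, m = 9·(20q), so 9 ∣ m; and since 180 = 18·10, m = 10·(18q), so 10 ∣ m.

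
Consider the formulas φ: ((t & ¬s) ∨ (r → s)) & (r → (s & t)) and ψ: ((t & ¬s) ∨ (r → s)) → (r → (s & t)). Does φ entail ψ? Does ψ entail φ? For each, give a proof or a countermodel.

(→) Assume the antecedent. If r is true, the antecedent forces (r = T, s = T, t = T), and the consequent holds there. If r is false, the consequent reduces to true regardless of the other variables. Either way the consequent holds.

(←) This fails. Under r = T, s = F, t = F, the left side is false but the right side is true.

(⇒) holds; (⇐) fails.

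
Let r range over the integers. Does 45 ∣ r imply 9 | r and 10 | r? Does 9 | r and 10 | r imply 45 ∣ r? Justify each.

(⇐) Suppose 9 ∣ r and 10 ∣ r. Any common multiple of 9 and 10 is a multiple of their lcm; here gcd(9, 10) = 1, so lcm(9, 10) = 9·10 = 90, so 90 ∣ r. Since 45 ∣ 90, it follows that 45 ∣ r.

(⇒) This fails: take r = 45. Certainly 45 ∣ 45, but 10 ∤ 45.

(⇒) fails; (⇐) holds.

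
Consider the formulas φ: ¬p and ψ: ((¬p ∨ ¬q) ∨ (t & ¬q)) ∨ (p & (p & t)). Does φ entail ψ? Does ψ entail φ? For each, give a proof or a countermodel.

The forward direction holds; the converse fails.

(⇒) Assume the antecedent. If q is true, the antecedent forces (q = T, t = F, p = F) or (q = T, t = T, p = F), and the consequent holds there. If q is false, the consequent reduces to true regardless of the other variables. Either way the consequent holds.

(⇐) This fails. Under q = F, t = F, p = T, the left side is false but the right side is true.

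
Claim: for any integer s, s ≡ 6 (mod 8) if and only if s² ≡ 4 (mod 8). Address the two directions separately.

(⇒) Suppose s ≡ 6 (mod 8). Write s = 8j + 6. Then (8j + 6)² = 64j² + 96j + 36 = 8(8j² + 12j + 4) + 4, so s² ≡ 4 (mod 8).

(⇐) This fails: take s = 2. Then 2² = 4 ≡ 4 (mod 8), yet 2 ≡ 2 (mod 8), not 6.

(⇒) holds; (⇐) fails.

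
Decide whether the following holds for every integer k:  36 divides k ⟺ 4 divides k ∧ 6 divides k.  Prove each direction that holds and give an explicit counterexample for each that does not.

Only the forward implication holds.

(→) If 36 ∣ k, write k = 36q. Since 36 = 9·4, k = 4·(9q), so 4 ∣ k; and since 36 = 6·6, k = 6·(6q), so 6 ∣ k.

(←) This fails: take k = 12. Both 4 ∣ 12 and 6 ∣ 12, yet 12 is not a multiple of 36 (since 12 = 0·36 + 12), so 36 ∤ 12.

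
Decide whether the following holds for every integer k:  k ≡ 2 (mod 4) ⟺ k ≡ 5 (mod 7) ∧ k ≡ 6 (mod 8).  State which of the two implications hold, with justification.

Forward direction. This fails: k = 2 gives 2 ≡ 2 (mod 4) but 2 ≡ 2 (mod 7), so the conjunction on the right does not hold.

Converse. If k ≡ 5 (mod 7) and k ≡ 6 (mod 8), then by the Chinese remainder theorem k ≡ 54 (mod 56). Since 54 ≡ 2 (mod 4) and 4 ∣ 56, we get k ≡ 2 (mod 4).

The forward direction fails; the converse holds.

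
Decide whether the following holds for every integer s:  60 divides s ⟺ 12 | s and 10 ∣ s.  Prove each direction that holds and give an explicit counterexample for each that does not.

Both implications hold.

(⟸) Suppose 12 ∣ s and 10 ∣ s. Any common multiple of 12 and 10 is a multiple of their lcm; here lcm(12, 10) = 12·10/gcd(12, 10) = 120/2 = 60, so 60 ∣ s.

(⟹) If 60 ∣ s, write s = 60q. Since 60 = 5·12, s = 12·(5q), so 12 ∣ s; and since 60 = 6·10, s = 10·(6q), so 10 ∣ s.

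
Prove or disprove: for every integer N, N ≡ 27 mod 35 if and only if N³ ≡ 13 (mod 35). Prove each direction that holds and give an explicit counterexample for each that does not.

Not equivalent: only (⇒) holds.

Forward direction. Suppose N ≡ 27 mod 35. Write N = 35j + 27. Then (35j + 27)³ = 42875j³ + 99225j² + 76545j + 19683 = 35(1225j³ + 2835j² + 2187j + 562) + 13, so N³ ≡ 13 (mod 35).

Converse. This fails: take N = 12. Then 12³ = 1728 ≡ 13 (mod 35), yet 12 ≡ 12 (mod 35), not 27.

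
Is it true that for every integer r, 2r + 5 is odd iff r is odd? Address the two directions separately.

(⟸) Suppose r is odd. Since 2 is even, 2r is even for every r, so 2r + 5 has the same parity as 5, which is odd. Hence 2r + 5 is odd.

(⟹) This fails: take r = 6. Then 2r + 5 = 17, which is odd, yet r = 6 is even, not odd.

Only the reverse direction holds.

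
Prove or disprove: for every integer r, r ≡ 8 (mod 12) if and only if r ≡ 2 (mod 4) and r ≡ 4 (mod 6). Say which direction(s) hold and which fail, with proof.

(→) This fails: r = 8 gives 8 ≡ 8 (mod 12) but 8 ≡ 0 (mod 4), so the conjunction on the right does not hold.

(←) This fails: r = 10 satisfies both congruences on the right (10 ≡ 2 mod 4 and 10 ≡ 4 mod 6) yet 10 ≡ 10 (mod 12), not 8.

Neither direction holds.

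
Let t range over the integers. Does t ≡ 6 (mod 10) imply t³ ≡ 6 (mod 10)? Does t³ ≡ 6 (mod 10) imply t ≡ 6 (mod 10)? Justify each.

The biconditional holds.

[⇒] Suppose t ≡ 6 (mod 10). Write t = 10j + 6. Then (10j + 6)³ = 1000j³ + 1800j² + 1080j + 216 = 10(100j³ + 180j² + 108j + 21) + 6, so t³ ≡ 6 (mod 10).

[⇐] For the converse, argue contrapositively. If t ≢ 6 (mod 10), then t is congruent to one of 0, 1, 2, 3, 4, 5, 7, 8, 9 modulo 10, and these give t³ ≡ 0, 1, 8, 7, 4, 5, 3, 2, 9 respectively — never 6.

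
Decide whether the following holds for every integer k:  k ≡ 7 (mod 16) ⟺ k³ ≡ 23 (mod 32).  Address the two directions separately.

Not equivalent: only (⇐) holds.

(→) This fails: take k = 23. Then 23 ≡ 7 (mod 16), but 23³ = 12167 ≡ 7 (mod 32), not 23.

(←) Conversely, the residues r modulo 32 with r³ ≡ 23 (mod 32) are exactly {7}, and each is ≡ 7 (mod 16).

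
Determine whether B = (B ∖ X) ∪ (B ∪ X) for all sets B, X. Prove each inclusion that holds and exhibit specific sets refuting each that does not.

Only the forward inclusion holds.

(⊆) Let x ∈ B. Then either x ∈ B and x ∉ X; or x ∈ B ∩ X. In each case x ∈ (B ∖ X) ∪ (B ∪ X), so B ⊆ (B ∖ X) ∪ (B ∪ X).

(⊇) This inclusion fails. Take B = ∅, X = {1}; then 1 ∈ (B ∖ X) ∪ (B ∪ X) but 1 ∉ B.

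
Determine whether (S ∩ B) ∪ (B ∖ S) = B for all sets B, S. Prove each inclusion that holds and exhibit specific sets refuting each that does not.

Both inclusions hold.

Forward inclusion. Let x ∈ (S ∩ B) ∪ (B ∖ S). Then either x ∈ B and x ∉ S; or x ∈ B ∩ S. In each case x ∈ B, so (S ∩ B) ∪ (B ∖ S) ⊆ B.

Reverse inclusion. Let x ∈ B. Then either x ∈ B and x ∉ S; or x ∈ B ∩ S. In each case x ∈ (S ∩ B) ∪ (B ∖ S), so B ⊆ (S ∩ B) ∪ (B ∖ S).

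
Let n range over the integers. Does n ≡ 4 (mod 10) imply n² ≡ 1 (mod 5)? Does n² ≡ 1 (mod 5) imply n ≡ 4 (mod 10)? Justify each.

The forward direction holds; the converse fails.

Converse. This fails: take n = 1. Then 1² = 1 ≡ 1 (mod 5), yet 1 ≡ 1 (mod 10), not 4.

Forward direction. Suppose n ≡ 4 (mod 10). Then n² ≡ 4² = 16 (mod 10), and since 5 ∣ 10, also n² ≡ 1 (mod 5).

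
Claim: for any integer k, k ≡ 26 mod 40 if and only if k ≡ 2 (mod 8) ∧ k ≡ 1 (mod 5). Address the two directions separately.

Both directions hold.

(⟹) Suppose k ≡ 26 (mod 40); write k = 40j + 26. Since 8 ∣ 40, reducing mod 8 gives k ≡ 26 ≡ 2 (mod 8); since 5 ∣ 40, reducing mod 5 gives k ≡ 26 ≡ 1 (mod 5).

(⟸) Conversely, if k ≡ 2 (mod 8) and k ≡ 1 (mod 5), then by the Chinese remainder theorem k ≡ 26 (mod 40). This is exactly k ≡ 26 (mod 40).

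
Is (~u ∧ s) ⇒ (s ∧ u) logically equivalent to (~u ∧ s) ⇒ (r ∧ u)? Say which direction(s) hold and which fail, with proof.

(→) Assume the antecedent. If u is true, (~u ∧ s) ⇒ (r ∧ u) reduces to true regardless of the other variables. If u is false, the antecedent forces (r = F, u = F, s = F) or (r = T, u = F, s = F), and (~u ∧ s) ⇒ (r ∧ u) holds there. Either way (~u ∧ s) ⇒ (r ∧ u) holds.

(←) Assume the antecedent. If u is true, (~u ∧ s) ⇒ (s ∧ u) reduces to true regardless of the other variables. If u is false, the antecedent forces (r = F, u = F, s = F) or (r = T, u = F, s = F), and (~u ∧ s) ⇒ (s ∧ u) holds there. Either way (~u ∧ s) ⇒ (s ∧ u) holds.

Equivalent; both directions hold.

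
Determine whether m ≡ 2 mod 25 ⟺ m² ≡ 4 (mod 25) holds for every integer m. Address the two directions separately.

(⇒) holds; (⇐) fails.

Forward direction. Suppose m ≡ 2 mod 25. Write m = 25j + 2. Then (25j + 2)² = 625j² + 100j + 4 = 25(25j² + 4j) + 4, so m² ≡ 4 (mod 25).

Converse. This fails: take m = 23. Then 23² = 529 ≡ 4 (mod 25), yet 23 ≡ 23 (mod 25), not 2.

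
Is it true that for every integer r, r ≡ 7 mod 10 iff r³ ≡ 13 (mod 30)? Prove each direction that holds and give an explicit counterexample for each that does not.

(⇒) fails; (⇐) holds.

(←) The residues r modulo 30 with r³ ≡ 13 (mod 30) are exactly {7}, and each is ≡ 7 (mod 10).

(→) This fails: take r = 17. Then 17 ≡ 7 (mod 10), but 17³ = 4913 ≡ 23 (mod 30), not 13.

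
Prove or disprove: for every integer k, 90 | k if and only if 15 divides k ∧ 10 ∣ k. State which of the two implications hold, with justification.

Converse. This fails: take k = 30. Both 15 ∣ 30 and 10 ∣ 30, yet 30 is not a multiple of 90 (since 30 = 0·90 + 30), so 90 ∤ 30.

Forward direction. If 90 ∣ k, write k = 90q. Since 90 = 6·15, k = 15·(6q), so 15 ∣ k; and since 90 = 9·10, k = 10·(9q), so 10 ∣ k.

(⇒) holds; (⇐) fails.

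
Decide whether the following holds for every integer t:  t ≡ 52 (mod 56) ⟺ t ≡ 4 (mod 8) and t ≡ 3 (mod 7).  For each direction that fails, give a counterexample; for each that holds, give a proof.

Both implications hold.

[⇒] Suppose t ≡ 52 (mod 56); write t = 56j + 52. Since 8 ∣ 56, reducing mod 8 gives t ≡ 52 ≡ 4 (mod 8); since 7 ∣ 56, reducing mod 7 gives t ≡ 52 ≡ 3 (mod 7).

[⇐] Conversely, if t ≡ 4 (mod 8) and t ≡ 3 (mod 7), then by the Chinese remainder theorem t ≡ 52 (mod 56). This is exactly t ≡ 52 (mod 56).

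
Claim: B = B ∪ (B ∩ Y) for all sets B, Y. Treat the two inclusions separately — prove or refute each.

Both inclusions hold.

Forward inclusion. Let x ∈ B. Then either x ∈ B and x ∉ Y; or x ∈ B ∩ Y. In each case x ∈ B ∪ (B ∩ Y), so B ⊆ B ∪ (B ∩ Y).

Reverse inclusion. Let x ∈ B ∪ (B ∩ Y). Then either x ∈ B and x ∉ Y; or x ∈ B ∩ Y. In each case x ∈ B, so B ∪ (B ∩ Y) ⊆ B.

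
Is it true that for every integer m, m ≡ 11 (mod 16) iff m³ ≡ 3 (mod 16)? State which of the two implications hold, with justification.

[⇒] Suppose m ≡ 11 (mod 16). Write m = 16j + 11. Then (16j + 11)³ = 4096j³ + 8448j² + 5808j + 1331 = 16(256j³ + 528j² + 363j + 83) + 3, so m³ ≡ 3 (mod 16).

[⇐] Conversely, suppose m³ ≡ 3 (mod 16). The only residue r in {0, …, 15} with r³ ≡ 3 (mod 16) is r = 11, so m ≡ 11 (mod 16).

Equivalent; both directions hold.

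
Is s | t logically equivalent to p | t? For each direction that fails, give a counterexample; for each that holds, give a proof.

(⇒) fails and (⇐) fails.

(⟹) This fails. Under t = F, p = F, s = T, the left side is true but the right side is false.

(⟸) This fails. Under t = F, p = T, s = F, the left side is false but the right side is true.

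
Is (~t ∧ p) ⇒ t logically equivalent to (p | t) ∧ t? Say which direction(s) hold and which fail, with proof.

(⇒) This fails. Under t = F, p = F, the left side is true but the right side is false.

(⇐) Assume the antecedent. If t is true, (~t ∧ p) ⇒ t reduces to true regardless of the other variables. If t is false, the antecedent cannot hold. Either way (~t ∧ p) ⇒ t holds.

Only the converse holds.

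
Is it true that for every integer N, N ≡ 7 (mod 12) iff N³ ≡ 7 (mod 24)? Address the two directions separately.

Converse. The residues r modulo 24 with r³ ≡ 7 (mod 24) are exactly {7}, and each is ≡ 7 (mod 12).

Forward direction. This fails: take N = 19. Then 19 ≡ 7 (mod 12), but 19³ = 6859 ≡ 19 (mod 24), not 7.

Only the converse holds.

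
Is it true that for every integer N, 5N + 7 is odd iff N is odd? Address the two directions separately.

(⇒) fails and (⇐) fails.

[⇒] This fails: N = 6 gives 5N + 7 = 37, which is odd, but 6 is even, not odd.

[⇐] This also fails: N = 5 is odd, but 5N + 7 = 32 is even, not odd.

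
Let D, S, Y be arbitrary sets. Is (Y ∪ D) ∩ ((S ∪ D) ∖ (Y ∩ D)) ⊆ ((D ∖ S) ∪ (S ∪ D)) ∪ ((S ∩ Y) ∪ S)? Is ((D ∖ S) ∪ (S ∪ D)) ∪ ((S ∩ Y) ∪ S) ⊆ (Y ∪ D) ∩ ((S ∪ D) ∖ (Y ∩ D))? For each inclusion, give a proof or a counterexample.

Only the forward inclusion holds.

Forward inclusion. Let x ∈ (Y ∪ D) ∩ ((S ∪ D) ∖ (Y ∩ D)). Then either x ∈ D and x ∉ S, Y; or x ∈ D ∩ S and x ∉ Y; or x ∈ S ∩ Y and x ∉ D. In each case x ∈ ((D ∖ S) ∪ (S ∪ D)) ∪ ((S ∩ Y) ∪ S), so (Y ∪ D) ∩ ((S ∪ D) ∖ (Y ∩ D)) ⊆ ((D ∖ S) ∪ (S ∪ D)) ∪ ((S ∩ Y) ∪ S).

Reverse inclusion. This inclusion fails. Take D = ∅, S = {1}, Y = ∅; then 1 ∈ ((D ∖ S) ∪ (S ∪ D)) ∪ ((S ∩ Y) ∪ S) but 1 ∉ (Y ∪ D) ∩ ((S ∪ D) ∖ (Y ∩ D)).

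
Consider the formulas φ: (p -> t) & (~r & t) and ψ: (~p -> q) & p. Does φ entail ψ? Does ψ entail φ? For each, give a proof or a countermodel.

Neither direction holds.

[⇒] This fails. Under p = F, t = T, q = F, r = F, the left side is true but the right side is false.

[⇐] This fails. Under p = T, t = F, q = F, r = F, the left side is false but the right side is true.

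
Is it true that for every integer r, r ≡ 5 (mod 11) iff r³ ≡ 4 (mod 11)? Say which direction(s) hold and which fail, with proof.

Equivalent; both directions hold.

Forward direction. Suppose r ≡ 5 (mod 11). Write r = 11j + 5. Then (11j + 5)³ = 1331j³ + 1815j² + 825j + 125 = 11(121j³ + 165j² + 75j + 11) + 4, so r³ ≡ 4 (mod 11).

Converse. Suppose r³ ≡ 4 (mod 11). The only residue r in {0, …, 10} with r³ ≡ 4 (mod 11) is r = 5, so r ≡ 5 (mod 11).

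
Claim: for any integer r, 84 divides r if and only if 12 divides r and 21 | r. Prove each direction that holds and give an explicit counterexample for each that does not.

(→) If 84 ∣ r, write r = 84q. Since 84 = 7·12, r = 12·(7q), so 12 ∣ r; and since 84 = 4·21, r = 21·(4q), so 21 ∣ r.

(←) Suppose 12 ∣ r and 21 ∣ r. Any common multiple of 12 and 21 is a multiple of their lcm; here lcm(12, 21) = 12·21/gcd(12, 21) = 252/3 = 84, so 84 ∣ r.

Both directions hold.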